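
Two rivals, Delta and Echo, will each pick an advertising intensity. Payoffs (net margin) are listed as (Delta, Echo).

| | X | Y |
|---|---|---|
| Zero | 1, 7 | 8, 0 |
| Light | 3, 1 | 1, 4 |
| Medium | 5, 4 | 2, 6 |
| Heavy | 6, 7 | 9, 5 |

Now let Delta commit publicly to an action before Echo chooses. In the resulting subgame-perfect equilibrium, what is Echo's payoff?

Backward induction with Delta moving first.
- Zero: BR = X, leader payoff 1.
- Light: BR = Y, leader payoff 1.
- Medium: BR = Y, leader payoff 2.
- Heavy: BR = X, leader payoff 6.
Delta's induced payoffs are 1, 1, 2, 6, so Delta commits to Heavy. Subgame-perfect outcome: (Heavy, X) with payoffs (6, 7).

7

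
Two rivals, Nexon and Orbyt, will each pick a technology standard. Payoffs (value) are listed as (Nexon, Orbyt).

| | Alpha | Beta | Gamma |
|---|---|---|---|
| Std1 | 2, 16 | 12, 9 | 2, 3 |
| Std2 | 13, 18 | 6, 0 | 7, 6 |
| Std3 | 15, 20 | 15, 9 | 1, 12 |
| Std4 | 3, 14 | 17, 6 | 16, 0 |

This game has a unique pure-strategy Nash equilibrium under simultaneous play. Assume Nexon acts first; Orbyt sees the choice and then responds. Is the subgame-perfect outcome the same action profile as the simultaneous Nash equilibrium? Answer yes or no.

Solve by backward induction (Nexon leads).
- Std1: BR = Alpha, leader payoff 2.
- Std2: BR = Alpha, leader payoff 13.
- Std3: BR = Alpha, leader payoff 15.
- Std4: BR = Alpha, leader payoff 3.
Maximizing over 2, 13, 15, 3, Nexon chooses Std3. Subgame-perfect outcome: (Std3, Alpha) with payoffs (15, 20).
Now find the simultaneous Nash equilibrium.
Nexon's best replies: Alpha→Std3; Beta→Std4; Gamma→Std4.
Orbyt's best replies: Std1→Alpha; Std2→Alpha; Std3→Alpha; Std4→Alpha.
The unique mutual best reply is (Std3, Alpha), giving (15, 20).
Sequential outcome (Std3, Alpha) coincides with the Nash profile (Std3, Alpha).

yes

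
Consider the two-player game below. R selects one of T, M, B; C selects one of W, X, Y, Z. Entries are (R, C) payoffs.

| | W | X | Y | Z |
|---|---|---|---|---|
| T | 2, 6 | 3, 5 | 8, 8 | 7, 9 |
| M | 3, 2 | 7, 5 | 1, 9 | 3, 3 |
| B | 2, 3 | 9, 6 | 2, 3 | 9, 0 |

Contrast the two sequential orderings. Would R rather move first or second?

If R leads: C's best replies are T→Z, M→Y, B→X; R's induced payoffs 7, 1, 9; outcome (B, X), payoffs (9, 6).
If C leads: R's best replies are W→M, X→B, Y→T, Z→B; C's induced payoffs 2, 6, 8, 0; outcome (T, Y), payoffs (8, 8).
R gets 9 moving first and 8 moving second, so R prefers to move first.

first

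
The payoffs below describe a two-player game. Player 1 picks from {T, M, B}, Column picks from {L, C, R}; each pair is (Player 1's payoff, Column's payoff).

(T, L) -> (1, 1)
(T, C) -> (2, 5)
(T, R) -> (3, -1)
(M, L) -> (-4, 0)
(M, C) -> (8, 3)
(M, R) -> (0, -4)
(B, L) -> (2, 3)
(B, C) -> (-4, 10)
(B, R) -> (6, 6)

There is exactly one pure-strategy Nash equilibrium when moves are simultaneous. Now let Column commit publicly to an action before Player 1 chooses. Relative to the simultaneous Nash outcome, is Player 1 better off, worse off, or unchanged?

worse off

Solve by backward induction (Column leads).
- L: Player 1 compares 1, -4, 2 and picks B; Column would get 3.
- C: Player 1 compares 2, 8, -4 and picks M; Column would get 3.
- R: Player 1 compares 3, 0, 6 and picks B; Column would get 6.
Column's induced payoffs are 3, 3, 6, so Column commits to R. Subgame-perfect outcome: (B, R) with payoffs (6, 6).
Under simultaneous play:
Player 1's best replies: L→B; C→M; R→B.
Column's best replies: T→C; M→C; B→C.
The unique mutual best reply is (M, C), giving (8, 3).
Player 1 earns 6 sequentially versus 8 at the Nash outcome: worse off.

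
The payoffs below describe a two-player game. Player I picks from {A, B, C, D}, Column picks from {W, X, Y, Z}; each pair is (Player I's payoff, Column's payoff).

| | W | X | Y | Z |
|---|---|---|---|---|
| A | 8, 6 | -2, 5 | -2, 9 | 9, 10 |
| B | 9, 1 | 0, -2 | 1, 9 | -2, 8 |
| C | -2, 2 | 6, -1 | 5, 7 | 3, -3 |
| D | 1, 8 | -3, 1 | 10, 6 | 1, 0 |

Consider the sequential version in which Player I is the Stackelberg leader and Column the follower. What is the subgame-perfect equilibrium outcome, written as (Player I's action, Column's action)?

Work backward from Column's decision.
- A: BR = Z, leader payoff 9.
- B: BR = Y, leader payoff 1.
- C: BR = Y, leader payoff 5.
- D: BR = W, leader payoff 1.
Maximizing over 9, 1, 5, 1, Player I chooses A. Subgame-perfect outcome: (A, Z) with payoffs (9, 10).

(A, Z)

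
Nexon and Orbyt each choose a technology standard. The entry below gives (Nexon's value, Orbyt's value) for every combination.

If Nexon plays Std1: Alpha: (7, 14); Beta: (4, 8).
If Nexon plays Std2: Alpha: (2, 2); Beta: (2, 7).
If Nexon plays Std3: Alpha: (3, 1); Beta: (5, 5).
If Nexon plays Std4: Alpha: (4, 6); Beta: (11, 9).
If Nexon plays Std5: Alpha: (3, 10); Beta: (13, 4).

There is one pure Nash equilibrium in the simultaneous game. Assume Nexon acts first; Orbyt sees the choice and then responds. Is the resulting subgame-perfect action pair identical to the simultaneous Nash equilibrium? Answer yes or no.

no

Backward induction with Nexon moving first.
- Std1 → Orbyt plays Alpha (best of 14, 8); Nexon gets 7.
- Std2 → Orbyt plays Beta (best of 2, 7); Nexon gets 2.
- Std3 → Orbyt plays Beta (best of 1, 5); Nexon gets 5.
- Std4 → Orbyt plays Beta (best of 6, 9); Nexon gets 11.
- Std5 → Orbyt plays Alpha (best of 10, 4); Nexon gets 3.
Maximizing over 7, 2, 5, 11, 3, Nexon chooses Std4. Subgame-perfect outcome: (Std4, Beta) with payoffs (11, 9).
For the simultaneous game, intersect best replies.
Nexon's best replies: Alpha→Std1; Beta→Std5.
Orbyt's best replies: Std1→Alpha; Std2→Beta; Std3→Beta; Std4→Beta; Std5→Alpha.
The unique mutual best reply is (Std1, Alpha), giving (7, 14).
Sequential outcome (Std4, Beta) differs from the Nash profile (Std1, Alpha).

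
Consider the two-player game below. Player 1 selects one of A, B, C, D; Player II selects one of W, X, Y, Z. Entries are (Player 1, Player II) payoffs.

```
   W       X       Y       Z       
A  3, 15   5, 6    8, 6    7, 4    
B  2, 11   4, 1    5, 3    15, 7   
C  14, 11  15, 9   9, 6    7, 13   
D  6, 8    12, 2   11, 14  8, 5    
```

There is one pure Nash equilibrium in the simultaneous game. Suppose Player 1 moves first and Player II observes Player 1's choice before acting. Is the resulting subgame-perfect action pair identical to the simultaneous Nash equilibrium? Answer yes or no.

Backward induction with Player 1 moving first.
- A → Player II plays W (best of 15, 6, 6, 4); Player 1 gets 3.
- B → Player II plays W (best of 11, 1, 3, 7); Player 1 gets 2.
- C → Player II plays Z (best of 11, 9, 6, 13); Player 1 gets 7.
- D → Player II plays Y (best of 8, 2, 14, 5); Player 1 gets 11.
Among 3, 2, 7, 11, the best is 11 at D. Subgame-perfect outcome: (D, Y) with payoffs (11, 14).
Now find the simultaneous Nash equilibrium.
Player 1's best replies: W→C; X→C; Y→D; Z→B.
Player II's best replies: A→W; B→W; C→Z; D→Y.
Only (D, Y) has each player best-responding; Nash payoffs (11, 14).
Sequential outcome (D, Y) coincides with the Nash profile (D, Y).

yes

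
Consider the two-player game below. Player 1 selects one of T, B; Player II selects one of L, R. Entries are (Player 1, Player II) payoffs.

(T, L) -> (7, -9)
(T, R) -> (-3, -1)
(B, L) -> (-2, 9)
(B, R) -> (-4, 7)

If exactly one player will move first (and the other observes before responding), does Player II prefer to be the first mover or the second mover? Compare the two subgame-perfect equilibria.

If Player 1 leads: Player II's best replies are T→R, B→L; Player 1's induced payoffs -3, -2; outcome (B, L), payoffs (-2, 9).
If Player II leads: Player 1's best replies are L→T, R→T; Player II's induced payoffs -9, -1; outcome (T, R), payoffs (-3, -1).
Player II gets -1 moving first and 9 moving second, so Player II prefers to move second.

second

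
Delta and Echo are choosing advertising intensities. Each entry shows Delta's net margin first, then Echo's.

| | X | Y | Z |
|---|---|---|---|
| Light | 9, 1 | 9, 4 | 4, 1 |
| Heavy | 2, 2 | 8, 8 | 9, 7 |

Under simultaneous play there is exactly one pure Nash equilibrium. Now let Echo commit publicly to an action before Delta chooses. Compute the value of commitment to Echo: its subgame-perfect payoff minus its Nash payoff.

3

Delta best-responds to each possible Echo move:
- X: Delta compares 9, 2 and picks Light; Echo would get 1.
- Y: Delta compares 9, 8 and picks Light; Echo would get 4.
- Z: Delta compares 4, 9 and picks Heavy; Echo would get 7.
Among 1, 4, 7, the best is 7 at Z. Subgame-perfect outcome: (Heavy, Z) with payoffs (9, 7).
Under simultaneous play:
Delta's best replies: X→Light; Y→Light; Z→Heavy.
Echo's best replies: Light→Y; Heavy→Y.
Only (Light, Y) has each player best-responding; Nash payoffs (9, 4).
Echo's commitment gain: 7 − 4 = 3.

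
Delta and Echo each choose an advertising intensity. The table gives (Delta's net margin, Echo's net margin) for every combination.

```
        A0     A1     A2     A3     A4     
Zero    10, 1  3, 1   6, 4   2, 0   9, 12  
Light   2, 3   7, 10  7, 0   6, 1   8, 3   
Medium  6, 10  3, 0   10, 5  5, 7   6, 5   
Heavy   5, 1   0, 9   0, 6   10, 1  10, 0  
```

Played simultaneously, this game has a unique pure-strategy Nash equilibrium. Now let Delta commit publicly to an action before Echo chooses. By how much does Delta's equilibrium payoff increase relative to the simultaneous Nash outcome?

2

Backward induction with Delta moving first.
- Zero: BR = A4, leader payoff 9.
- Light: BR = A1, leader payoff 7.
- Medium: BR = A0, leader payoff 6.
- Heavy: BR = A1, leader payoff 0.
Delta's induced payoffs are 9, 7, 6, 0, so Delta commits to Zero. Subgame-perfect outcome: (Zero, A4) with payoffs (9, 12).
Now find the simultaneous Nash equilibrium.
Delta's best replies: A0→Zero; A1→Light; A2→Medium; A3→Heavy; A4→Heavy.
Echo's best replies: Zero→A4; Light→A1; Medium→A0; Heavy→A1.
The unique mutual best reply is (Light, A1), giving (7, 10).
Delta's commitment gain: 9 − 7 = 2.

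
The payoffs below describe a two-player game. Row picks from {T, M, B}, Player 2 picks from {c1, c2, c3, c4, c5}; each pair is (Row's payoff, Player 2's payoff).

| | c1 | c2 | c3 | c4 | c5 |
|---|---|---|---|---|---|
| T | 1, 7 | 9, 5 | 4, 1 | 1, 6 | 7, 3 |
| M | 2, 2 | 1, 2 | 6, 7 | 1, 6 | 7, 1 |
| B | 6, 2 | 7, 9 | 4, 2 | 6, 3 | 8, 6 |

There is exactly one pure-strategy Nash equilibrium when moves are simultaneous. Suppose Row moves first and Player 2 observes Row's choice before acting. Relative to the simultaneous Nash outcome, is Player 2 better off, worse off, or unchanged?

Backward induction with Row moving first.
- T → Player 2 plays c1 (best of 7, 5, 1, 6, 3); Row gets 1.
- M → Player 2 plays c3 (best of 2, 2, 7, 6, 1); Row gets 6.
- B → Player 2 plays c2 (best of 2, 9, 2, 3, 6); Row gets 7.
Maximizing over 1, 6, 7, Row chooses B. Subgame-perfect outcome: (B, c2) with payoffs (7, 9).
Under simultaneous play:
Row's best replies: c1→B; c2→T; c3→M; c4→B; c5→B.
Player 2's best replies: T→c1; M→c3; B→c2.
The unique mutual best reply is (M, c3), giving (6, 7).
Player 2 earns 9 sequentially versus 7 at the Nash outcome: better off.

better off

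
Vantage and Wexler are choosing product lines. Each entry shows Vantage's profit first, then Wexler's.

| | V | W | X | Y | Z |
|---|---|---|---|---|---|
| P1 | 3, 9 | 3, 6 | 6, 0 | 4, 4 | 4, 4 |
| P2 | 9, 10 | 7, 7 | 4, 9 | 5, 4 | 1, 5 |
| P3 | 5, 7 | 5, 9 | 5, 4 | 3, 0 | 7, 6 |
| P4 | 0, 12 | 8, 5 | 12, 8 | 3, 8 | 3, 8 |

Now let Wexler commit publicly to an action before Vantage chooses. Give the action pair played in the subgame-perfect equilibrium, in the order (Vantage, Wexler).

Backward induction with Wexler moving first.
- V: BR = P2, leader payoff 10.
- W: BR = P4, leader payoff 5.
- X: BR = P4, leader payoff 8.
- Y: BR = P2, leader payoff 4.
- Z: BR = P3, leader payoff 6.
Among 10, 5, 8, 4, 6, the best is 10 at V. Subgame-perfect outcome: (P2, V) with payoffs (9, 10).

(P2, V)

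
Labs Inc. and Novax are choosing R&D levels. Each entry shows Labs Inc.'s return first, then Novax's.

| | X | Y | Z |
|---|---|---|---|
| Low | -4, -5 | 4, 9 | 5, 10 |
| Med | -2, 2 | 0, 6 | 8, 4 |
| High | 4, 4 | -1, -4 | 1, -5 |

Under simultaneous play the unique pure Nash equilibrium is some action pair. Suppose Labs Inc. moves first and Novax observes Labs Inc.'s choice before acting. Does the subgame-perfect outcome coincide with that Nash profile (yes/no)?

Solve by backward induction (Labs Inc. leads).
- Low: Novax compares -5, 9, 10 and picks Z; Labs Inc. would get 5.
- Med: Novax compares 2, 6, 4 and picks Y; Labs Inc. would get 0.
- High: Novax compares 4, -4, -5 and picks X; Labs Inc. would get 4.
Labs Inc.'s induced payoffs are 5, 0, 4, so Labs Inc. commits to Low. Subgame-perfect outcome: (Low, Z) with payoffs (5, 10).
For the simultaneous game, intersect best replies.
Labs Inc.'s best replies: X→High; Y→Low; Z→Med.
Novax's best replies: Low→Z; Med→Y; High→X.
The unique mutual best reply is (High, X), giving (4, 4).
Sequential outcome (Low, Z) differs from the Nash profile (High, X).

no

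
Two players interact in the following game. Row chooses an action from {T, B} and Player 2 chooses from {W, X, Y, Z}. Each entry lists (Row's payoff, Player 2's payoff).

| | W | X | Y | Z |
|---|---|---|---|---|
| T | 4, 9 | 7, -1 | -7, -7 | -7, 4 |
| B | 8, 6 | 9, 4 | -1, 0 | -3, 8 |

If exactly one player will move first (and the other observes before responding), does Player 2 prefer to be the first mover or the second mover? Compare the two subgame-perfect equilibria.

If Row leads: Player 2's best replies are T→W, B→Z; Row's induced payoffs 4, -3; outcome (T, W), payoffs (4, 9).
If Player 2 leads: Row's best replies are W→B, X→B, Y→B, Z→B; Player 2's induced payoffs 6, 4, 0, 8; outcome (B, Z), payoffs (-3, 8).
Player 2 gets 8 moving first and 9 moving second, so Player 2 prefers to move second.

second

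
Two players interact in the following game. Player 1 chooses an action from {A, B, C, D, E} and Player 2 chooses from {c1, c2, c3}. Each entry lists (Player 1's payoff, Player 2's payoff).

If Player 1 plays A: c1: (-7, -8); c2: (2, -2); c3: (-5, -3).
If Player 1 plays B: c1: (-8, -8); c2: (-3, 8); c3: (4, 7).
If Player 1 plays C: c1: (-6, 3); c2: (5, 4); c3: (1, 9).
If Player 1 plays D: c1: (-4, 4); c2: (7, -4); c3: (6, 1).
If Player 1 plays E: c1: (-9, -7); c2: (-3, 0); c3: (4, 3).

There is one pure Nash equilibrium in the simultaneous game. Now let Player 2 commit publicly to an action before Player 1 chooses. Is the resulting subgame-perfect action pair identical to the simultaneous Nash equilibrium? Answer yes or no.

yes

Work backward from Player 1's decision.
- c1 → Player 1 plays D (best of -7, -8, -6, -4, -9); Player 2 gets 4.
- c2 → Player 1 plays D (best of 2, -3, 5, 7, -3); Player 2 gets -4.
- c3 → Player 1 plays D (best of -5, 4, 1, 6, 4); Player 2 gets 1.
Maximizing over 4, -4, 1, Player 2 chooses c1. Subgame-perfect outcome: (D, c1) with payoffs (-4, 4).
Under simultaneous play:
Player 1's best replies: c1→D; c2→D; c3→D.
Player 2's best replies: A→c2; B→c2; C→c3; D→c1; E→c3.
The unique mutual best reply is (D, c1), giving (-4, 4).
Sequential outcome (D, c1) coincides with the Nash profile (D, c1).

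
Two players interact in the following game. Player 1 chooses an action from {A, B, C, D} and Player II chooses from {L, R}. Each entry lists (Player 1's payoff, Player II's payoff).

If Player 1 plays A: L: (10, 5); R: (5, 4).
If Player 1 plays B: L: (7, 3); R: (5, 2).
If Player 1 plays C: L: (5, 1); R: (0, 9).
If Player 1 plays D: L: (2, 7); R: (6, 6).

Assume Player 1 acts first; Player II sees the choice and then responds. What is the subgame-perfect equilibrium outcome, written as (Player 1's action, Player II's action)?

Player II best-responds to each possible Player 1 move:
- A → Player II plays L (best of 5, 4); Player 1 gets 10.
- B → Player II plays L (best of 3, 2); Player 1 gets 7.
- C → Player II plays R (best of 1, 9); Player 1 gets 0.
- D → Player II plays L (best of 7, 6); Player 1 gets 2.
Player 1's induced payoffs are 10, 7, 0, 2, so Player 1 commits to A. Subgame-perfect outcome: (A, L) with payoffs (10, 5).

(A, L)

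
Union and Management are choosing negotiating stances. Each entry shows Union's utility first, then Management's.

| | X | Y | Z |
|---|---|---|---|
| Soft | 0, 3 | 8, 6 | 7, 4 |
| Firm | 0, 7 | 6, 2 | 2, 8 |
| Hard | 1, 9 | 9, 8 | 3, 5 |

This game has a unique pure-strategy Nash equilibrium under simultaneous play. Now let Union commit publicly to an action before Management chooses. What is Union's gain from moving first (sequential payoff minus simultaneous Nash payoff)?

Work backward from Management's decision.
- Soft: Management compares 3, 6, 4 and picks Y; Union would get 8.
- Firm: Management compares 7, 2, 8 and picks Z; Union would get 2.
- Hard: Management compares 9, 8, 5 and picks X; Union would get 1.
Among 8, 2, 1, the best is 8 at Soft. Subgame-perfect outcome: (Soft, Y) with payoffs (8, 6).
Now find the simultaneous Nash equilibrium.
Union's best replies: X→Hard; Y→Hard; Z→Soft.
Management's best replies: Soft→Y; Firm→Z; Hard→X.
Only (Hard, X) has each player best-responding; Nash payoffs (1, 9).
Union's commitment gain: 8 − 1 = 7.

7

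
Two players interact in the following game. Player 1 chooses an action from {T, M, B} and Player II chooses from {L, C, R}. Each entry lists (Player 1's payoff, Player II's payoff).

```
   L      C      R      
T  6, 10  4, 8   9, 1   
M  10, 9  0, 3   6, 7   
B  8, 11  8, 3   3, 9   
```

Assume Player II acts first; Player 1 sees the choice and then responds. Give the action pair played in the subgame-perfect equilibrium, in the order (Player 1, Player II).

(M, L)

Backward induction with Player II moving first.
- L: BR = M, leader payoff 9.
- C: BR = B, leader payoff 3.
- R: BR = T, leader payoff 1.
Among 9, 3, 1, the best is 9 at L. Subgame-perfect outcome: (M, L) with payoffs (10, 9).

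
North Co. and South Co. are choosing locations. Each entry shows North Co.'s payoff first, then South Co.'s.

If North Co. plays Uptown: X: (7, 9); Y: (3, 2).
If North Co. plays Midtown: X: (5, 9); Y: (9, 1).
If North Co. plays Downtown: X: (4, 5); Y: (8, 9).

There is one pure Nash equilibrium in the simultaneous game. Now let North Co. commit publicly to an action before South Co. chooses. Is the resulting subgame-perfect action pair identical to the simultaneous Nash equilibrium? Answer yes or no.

South Co. best-responds to each possible North Co. move:
- Uptown: BR = X, leader payoff 7.
- Midtown: BR = X, leader payoff 5.
- Downtown: BR = Y, leader payoff 8.
North Co.'s induced payoffs are 7, 5, 8, so North Co. commits to Downtown. Subgame-perfect outcome: (Downtown, Y) with payoffs (8, 9).
Now find the simultaneous Nash equilibrium.
North Co.'s best replies: X→Uptown; Y→Midtown.
South Co.'s best replies: Uptown→X; Midtown→X; Downtown→Y.
Only (Uptown, X) has each player best-responding; Nash payoffs (7, 9).
Sequential outcome (Downtown, Y) differs from the Nash profile (Uptown, X).

no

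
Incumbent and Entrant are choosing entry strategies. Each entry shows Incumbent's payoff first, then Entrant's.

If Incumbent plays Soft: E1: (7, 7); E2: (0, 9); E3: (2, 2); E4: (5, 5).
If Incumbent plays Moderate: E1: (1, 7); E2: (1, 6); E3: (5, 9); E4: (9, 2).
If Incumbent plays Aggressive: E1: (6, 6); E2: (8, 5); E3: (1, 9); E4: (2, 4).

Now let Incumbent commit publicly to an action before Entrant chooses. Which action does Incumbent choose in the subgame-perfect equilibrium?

Moderate

Solve by backward induction (Incumbent leads).
- Soft: BR = E2, leader payoff 0.
- Moderate: BR = E3, leader payoff 5.
- Aggressive: BR = E3, leader payoff 1.
Maximizing over 0, 5, 1, Incumbent chooses Moderate. Subgame-perfect outcome: (Moderate, E3) with payoffs (5, 9).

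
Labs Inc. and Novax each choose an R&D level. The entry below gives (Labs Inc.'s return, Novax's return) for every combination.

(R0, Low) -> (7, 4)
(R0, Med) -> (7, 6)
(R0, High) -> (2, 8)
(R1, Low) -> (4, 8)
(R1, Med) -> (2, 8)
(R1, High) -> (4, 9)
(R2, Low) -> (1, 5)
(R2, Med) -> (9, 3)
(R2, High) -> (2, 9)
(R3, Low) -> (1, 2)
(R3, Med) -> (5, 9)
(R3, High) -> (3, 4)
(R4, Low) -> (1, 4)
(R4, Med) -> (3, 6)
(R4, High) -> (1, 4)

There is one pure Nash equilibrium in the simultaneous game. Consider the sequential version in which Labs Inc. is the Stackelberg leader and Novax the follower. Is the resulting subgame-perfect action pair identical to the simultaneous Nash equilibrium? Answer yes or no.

Work backward from Novax's decision.
- R0: BR = High, leader payoff 2.
- R1: BR = High, leader payoff 4.
- R2: BR = High, leader payoff 2.
- R3: BR = Med, leader payoff 5.
- R4: BR = Med, leader payoff 3.
Labs Inc.'s induced payoffs are 2, 4, 2, 5, 3, so Labs Inc. commits to R3. Subgame-perfect outcome: (R3, Med) with payoffs (5, 9).
Now find the simultaneous Nash equilibrium.
Labs Inc.'s best replies: Low→R0; Med→R2; High→R1.
Novax's best replies: R0→High; R1→High; R2→High; R3→Med; R4→Med.
The unique mutual best reply is (R1, High), giving (4, 9).
Sequential outcome (R3, Med) differs from the Nash profile (R1, High).

no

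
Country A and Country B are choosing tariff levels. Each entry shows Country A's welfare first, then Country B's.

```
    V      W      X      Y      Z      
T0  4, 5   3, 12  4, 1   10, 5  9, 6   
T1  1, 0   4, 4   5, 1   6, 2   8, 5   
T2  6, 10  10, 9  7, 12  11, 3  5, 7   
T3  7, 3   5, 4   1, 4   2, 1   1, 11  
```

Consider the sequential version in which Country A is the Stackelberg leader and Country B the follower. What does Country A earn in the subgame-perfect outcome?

8

Solve by backward induction (Country A leads).
- T0 → Country B plays W (best of 5, 12, 1, 5, 6); Country A gets 3.
- T1 → Country B plays Z (best of 0, 4, 1, 2, 5); Country A gets 8.
- T2 → Country B plays X (best of 10, 9, 12, 3, 7); Country A gets 7.
- T3 → Country B plays Z (best of 3, 4, 4, 1, 11); Country A gets 1.
Among 3, 8, 7, 1, the best is 8 at T1. Subgame-perfect outcome: (T1, Z) with payoffs (8, 5).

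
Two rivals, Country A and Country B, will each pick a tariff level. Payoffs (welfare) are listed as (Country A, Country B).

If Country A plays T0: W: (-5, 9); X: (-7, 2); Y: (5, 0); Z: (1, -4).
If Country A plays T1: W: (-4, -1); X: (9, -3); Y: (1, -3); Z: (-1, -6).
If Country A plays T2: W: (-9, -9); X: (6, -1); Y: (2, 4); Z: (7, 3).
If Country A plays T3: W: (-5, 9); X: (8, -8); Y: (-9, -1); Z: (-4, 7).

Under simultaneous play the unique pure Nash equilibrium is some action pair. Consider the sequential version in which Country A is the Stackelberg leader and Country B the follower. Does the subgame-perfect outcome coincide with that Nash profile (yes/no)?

no

Solve by backward induction (Country A leads).
- T0: BR = W, leader payoff -5.
- T1: BR = W, leader payoff -4.
- T2: BR = Y, leader payoff 2.
- T3: BR = W, leader payoff -5.
Maximizing over -5, -4, 2, -5, Country A chooses T2. Subgame-perfect outcome: (T2, Y) with payoffs (2, 4).
Under simultaneous play:
Country A's best replies: W→T1; X→T1; Y→T0; Z→T2.
Country B's best replies: T0→W; T1→W; T2→Y; T3→W.
The unique mutual best reply is (T1, W), giving (-4, -1).
Sequential outcome (T2, Y) differs from the Nash profile (T1, W).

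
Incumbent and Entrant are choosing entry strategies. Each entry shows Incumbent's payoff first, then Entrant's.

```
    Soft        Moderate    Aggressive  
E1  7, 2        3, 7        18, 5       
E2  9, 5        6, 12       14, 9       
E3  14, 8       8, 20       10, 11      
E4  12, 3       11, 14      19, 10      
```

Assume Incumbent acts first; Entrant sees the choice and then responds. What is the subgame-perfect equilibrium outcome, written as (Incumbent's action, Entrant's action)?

(E4, Moderate)

Backward induction with Incumbent moving first.
- E1: Entrant compares 2, 7, 5 and picks Moderate; Incumbent would get 3.
- E2: Entrant compares 5, 12, 9 and picks Moderate; Incumbent would get 6.
- E3: Entrant compares 8, 20, 11 and picks Moderate; Incumbent would get 8.
- E4: Entrant compares 3, 14, 10 and picks Moderate; Incumbent would get 11.
Maximizing over 3, 6, 8, 11, Incumbent chooses E4. Subgame-perfect outcome: (E4, Moderate) with payoffs (11, 14).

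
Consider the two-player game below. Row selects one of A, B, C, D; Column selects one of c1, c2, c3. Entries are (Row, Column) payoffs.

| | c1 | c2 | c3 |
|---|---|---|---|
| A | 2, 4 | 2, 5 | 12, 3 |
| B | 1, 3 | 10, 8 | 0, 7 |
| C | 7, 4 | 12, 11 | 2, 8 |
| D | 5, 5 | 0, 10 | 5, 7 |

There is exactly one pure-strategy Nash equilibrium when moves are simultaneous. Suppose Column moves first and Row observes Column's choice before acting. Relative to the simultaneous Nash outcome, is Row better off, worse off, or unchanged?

Row best-responds to each possible Column move:
- c1: Row compares 2, 1, 7, 5 and picks C; Column would get 4.
- c2: Row compares 2, 10, 12, 0 and picks C; Column would get 11.
- c3: Row compares 12, 0, 2, 5 and picks A; Column would get 3.
Column's induced payoffs are 4, 11, 3, so Column commits to c2. Subgame-perfect outcome: (C, c2) with payoffs (12, 11).
For the simultaneous game, intersect best replies.
Row's best replies: c1→C; c2→C; c3→A.
Column's best replies: A→c2; B→c2; C→c2; D→c2.
Only (C, c2) has each player best-responding; Nash payoffs (12, 11).
Row earns 12 sequentially versus 12 at the Nash outcome: unchanged.

unchanged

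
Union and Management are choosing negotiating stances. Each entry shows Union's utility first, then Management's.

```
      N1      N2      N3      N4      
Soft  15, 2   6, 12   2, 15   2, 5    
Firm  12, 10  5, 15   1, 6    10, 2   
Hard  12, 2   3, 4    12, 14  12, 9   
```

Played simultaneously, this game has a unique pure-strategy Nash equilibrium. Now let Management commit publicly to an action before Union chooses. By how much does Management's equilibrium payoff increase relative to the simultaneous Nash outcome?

0

Solve by backward induction (Management leads).
- N1: Union compares 15, 12, 12 and picks Soft; Management would get 2.
- N2: Union compares 6, 5, 3 and picks Soft; Management would get 12.
- N3: Union compares 2, 1, 12 and picks Hard; Management would get 14.
- N4: Union compares 2, 10, 12 and picks Hard; Management would get 9.
Maximizing over 2, 12, 14, 9, Management chooses N3. Subgame-perfect outcome: (Hard, N3) with payoffs (12, 14).
Under simultaneous play:
Union's best replies: N1→Soft; N2→Soft; N3→Hard; N4→Hard.
Management's best replies: Soft→N3; Firm→N2; Hard→N3.
Only (Hard, N3) has each player best-responding; Nash payoffs (12, 14).
Management's commitment gain: 14 − 14 = 0.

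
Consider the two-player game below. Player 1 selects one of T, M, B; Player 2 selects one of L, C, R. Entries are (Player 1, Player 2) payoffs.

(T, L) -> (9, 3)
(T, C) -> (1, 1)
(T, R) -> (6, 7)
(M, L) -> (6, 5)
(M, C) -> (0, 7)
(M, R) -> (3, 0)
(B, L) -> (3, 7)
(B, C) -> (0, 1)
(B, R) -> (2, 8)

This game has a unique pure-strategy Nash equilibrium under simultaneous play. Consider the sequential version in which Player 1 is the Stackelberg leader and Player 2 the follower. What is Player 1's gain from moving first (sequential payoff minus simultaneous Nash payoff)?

Player 2 best-responds to each possible Player 1 move:
- T: Player 2 compares 3, 1, 7 and picks R; Player 1 would get 6.
- M: Player 2 compares 5, 7, 0 and picks C; Player 1 would get 0.
- B: Player 2 compares 7, 1, 8 and picks R; Player 1 would get 2.
Among 6, 0, 2, the best is 6 at T. Subgame-perfect outcome: (T, R) with payoffs (6, 7).
Now find the simultaneous Nash equilibrium.
Player 1's best replies: L→T; C→T; R→T.
Player 2's best replies: T→R; M→C; B→R.
Only (T, R) has each player best-responding; Nash payoffs (6, 7).
Player 1's commitment gain: 6 − 6 = 0.

0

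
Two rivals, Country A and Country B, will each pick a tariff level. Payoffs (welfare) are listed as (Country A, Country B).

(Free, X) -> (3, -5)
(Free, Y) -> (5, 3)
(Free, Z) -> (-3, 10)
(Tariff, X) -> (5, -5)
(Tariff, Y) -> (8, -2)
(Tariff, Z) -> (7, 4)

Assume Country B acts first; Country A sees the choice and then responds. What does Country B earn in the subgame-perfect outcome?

Country A best-responds to each possible Country B move:
- X → Country A plays Tariff (best of 3, 5); Country B gets -5.
- Y → Country A plays Tariff (best of 5, 8); Country B gets -2.
- Z → Country A plays Tariff (best of -3, 7); Country B gets 4.
Among -5, -2, 4, the best is 4 at Z. Subgame-perfect outcome: (Tariff, Z) with payoffs (7, 4).

4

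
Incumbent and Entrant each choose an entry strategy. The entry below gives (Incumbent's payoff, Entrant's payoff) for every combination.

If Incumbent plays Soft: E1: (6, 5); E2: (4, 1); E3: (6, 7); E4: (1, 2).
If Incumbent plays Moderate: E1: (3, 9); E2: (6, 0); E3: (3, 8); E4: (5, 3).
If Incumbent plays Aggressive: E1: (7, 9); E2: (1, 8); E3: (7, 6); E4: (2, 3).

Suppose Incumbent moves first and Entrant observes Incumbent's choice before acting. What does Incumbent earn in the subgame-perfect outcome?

7

Work backward from Entrant's decision.
- Soft → Entrant plays E3 (best of 5, 1, 7, 2); Incumbent gets 6.
- Moderate → Entrant plays E1 (best of 9, 0, 8, 3); Incumbent gets 3.
- Aggressive → Entrant plays E1 (best of 9, 8, 6, 3); Incumbent gets 7.
Among 6, 3, 7, the best is 7 at Aggressive. Subgame-perfect outcome: (Aggressive, E1) with payoffs (7, 9).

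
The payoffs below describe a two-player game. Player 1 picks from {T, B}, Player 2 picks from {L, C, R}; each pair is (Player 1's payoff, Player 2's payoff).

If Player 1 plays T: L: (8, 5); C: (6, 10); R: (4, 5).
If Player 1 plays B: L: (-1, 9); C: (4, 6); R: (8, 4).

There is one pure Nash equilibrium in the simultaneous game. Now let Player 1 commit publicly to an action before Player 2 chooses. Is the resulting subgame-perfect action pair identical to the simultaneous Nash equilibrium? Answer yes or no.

yes

Backward induction with Player 1 moving first.
- T: Player 2 compares 5, 10, 5 and picks C; Player 1 would get 6.
- B: Player 2 compares 9, 6, 4 and picks L; Player 1 would get -1.
Maximizing over 6, -1, Player 1 chooses T. Subgame-perfect outcome: (T, C) with payoffs (6, 10).
Under simultaneous play:
Player 1's best replies: L→T; C→T; R→B.
Player 2's best replies: T→C; B→L.
Only (T, C) has each player best-responding; Nash payoffs (6, 10).
Sequential outcome (T, C) coincides with the Nash profile (T, C).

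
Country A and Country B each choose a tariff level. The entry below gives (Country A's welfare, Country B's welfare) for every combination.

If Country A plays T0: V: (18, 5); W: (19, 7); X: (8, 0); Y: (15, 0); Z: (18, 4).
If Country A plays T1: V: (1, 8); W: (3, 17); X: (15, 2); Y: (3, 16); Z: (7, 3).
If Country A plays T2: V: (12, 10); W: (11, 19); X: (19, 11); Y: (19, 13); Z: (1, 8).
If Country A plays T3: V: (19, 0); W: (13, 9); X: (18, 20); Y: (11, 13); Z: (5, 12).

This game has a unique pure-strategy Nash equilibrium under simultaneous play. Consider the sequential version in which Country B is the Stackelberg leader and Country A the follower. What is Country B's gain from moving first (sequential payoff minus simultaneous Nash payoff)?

6

Country A best-responds to each possible Country B move:
- V: BR = T3, leader payoff 0.
- W: BR = T0, leader payoff 7.
- X: BR = T2, leader payoff 11.
- Y: BR = T2, leader payoff 13.
- Z: BR = T0, leader payoff 4.
Among 0, 7, 11, 13, 4, the best is 13 at Y. Subgame-perfect outcome: (T2, Y) with payoffs (19, 13).
Under simultaneous play:
Country A's best replies: V→T3; W→T0; X→T2; Y→T2; Z→T0.
Country B's best replies: T0→W; T1→W; T2→W; T3→X.
Only (T0, W) has each player best-responding; Nash payoffs (19, 7).
Country B's commitment gain: 13 − 7 = 6.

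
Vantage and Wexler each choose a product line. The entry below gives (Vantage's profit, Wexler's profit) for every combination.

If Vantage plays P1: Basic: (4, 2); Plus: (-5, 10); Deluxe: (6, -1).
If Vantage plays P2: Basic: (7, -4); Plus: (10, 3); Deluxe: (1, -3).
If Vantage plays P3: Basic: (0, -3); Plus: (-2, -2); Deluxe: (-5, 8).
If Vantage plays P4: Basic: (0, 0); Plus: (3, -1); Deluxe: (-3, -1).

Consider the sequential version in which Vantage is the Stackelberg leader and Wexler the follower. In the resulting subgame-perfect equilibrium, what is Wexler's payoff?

Solve by backward induction (Vantage leads).
- P1 → Wexler plays Plus (best of 2, 10, -1); Vantage gets -5.
- P2 → Wexler plays Plus (best of -4, 3, -3); Vantage gets 10.
- P3 → Wexler plays Deluxe (best of -3, -2, 8); Vantage gets -5.
- P4 → Wexler plays Basic (best of 0, -1, -1); Vantage gets 0.
Among -5, 10, -5, 0, the best is 10 at P2. Subgame-perfect outcome: (P2, Plus) with payoffs (10, 3).

3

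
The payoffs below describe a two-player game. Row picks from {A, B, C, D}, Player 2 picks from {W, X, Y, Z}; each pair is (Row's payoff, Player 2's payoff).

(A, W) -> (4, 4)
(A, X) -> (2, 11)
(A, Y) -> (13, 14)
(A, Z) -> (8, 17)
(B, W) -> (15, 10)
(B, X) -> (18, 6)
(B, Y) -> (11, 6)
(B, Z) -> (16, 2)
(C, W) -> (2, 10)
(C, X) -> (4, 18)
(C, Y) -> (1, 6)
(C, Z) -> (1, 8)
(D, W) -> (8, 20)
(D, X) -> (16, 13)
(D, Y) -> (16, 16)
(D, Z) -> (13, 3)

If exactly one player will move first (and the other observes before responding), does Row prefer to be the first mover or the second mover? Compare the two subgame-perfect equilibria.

If Row leads: Player 2's best replies are A→Z, B→W, C→X, D→W; Row's induced payoffs 8, 15, 4, 8; outcome (B, W), payoffs (15, 10).
If Player 2 leads: Row's best replies are W→B, X→B, Y→D, Z→B; Player 2's induced payoffs 10, 6, 16, 2; outcome (D, Y), payoffs (16, 16).
Row gets 15 moving first and 16 moving second, so Row prefers to move second.

second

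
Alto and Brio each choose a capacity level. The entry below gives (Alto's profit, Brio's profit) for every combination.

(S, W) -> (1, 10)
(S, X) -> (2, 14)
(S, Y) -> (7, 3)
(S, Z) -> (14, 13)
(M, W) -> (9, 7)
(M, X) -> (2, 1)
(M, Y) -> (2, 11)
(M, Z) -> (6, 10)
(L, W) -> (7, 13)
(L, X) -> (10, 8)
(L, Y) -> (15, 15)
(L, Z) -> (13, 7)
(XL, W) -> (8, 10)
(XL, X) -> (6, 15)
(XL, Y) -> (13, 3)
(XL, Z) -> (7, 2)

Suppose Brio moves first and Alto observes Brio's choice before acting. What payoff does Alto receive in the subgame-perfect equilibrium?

15

Work backward from Alto's decision.
- W: Alto compares 1, 9, 7, 8 and picks M; Brio would get 7.
- X: Alto compares 2, 2, 10, 6 and picks L; Brio would get 8.
- Y: Alto compares 7, 2, 15, 13 and picks L; Brio would get 15.
- Z: Alto compares 14, 6, 13, 7 and picks S; Brio would get 13.
Maximizing over 7, 8, 15, 13, Brio chooses Y. Subgame-perfect outcome: (L, Y) with payoffs (15, 15).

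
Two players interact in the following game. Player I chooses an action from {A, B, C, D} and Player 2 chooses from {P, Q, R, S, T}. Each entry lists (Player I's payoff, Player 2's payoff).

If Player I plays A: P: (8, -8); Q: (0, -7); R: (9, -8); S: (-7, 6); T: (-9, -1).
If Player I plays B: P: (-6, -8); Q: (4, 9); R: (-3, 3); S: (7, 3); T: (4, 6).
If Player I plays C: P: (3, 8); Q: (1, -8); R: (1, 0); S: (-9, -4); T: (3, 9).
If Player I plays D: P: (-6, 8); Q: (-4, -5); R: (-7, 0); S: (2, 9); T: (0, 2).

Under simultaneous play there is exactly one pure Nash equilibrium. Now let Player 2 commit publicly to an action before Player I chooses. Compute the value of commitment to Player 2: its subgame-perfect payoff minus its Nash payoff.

0

Work backward from Player I's decision.
- P → Player I plays A (best of 8, -6, 3, -6); Player 2 gets -8.
- Q → Player I plays B (best of 0, 4, 1, -4); Player 2 gets 9.
- R → Player I plays A (best of 9, -3, 1, -7); Player 2 gets -8.
- S → Player I plays B (best of -7, 7, -9, 2); Player 2 gets 3.
- T → Player I plays B (best of -9, 4, 3, 0); Player 2 gets 6.
Maximizing over -8, 9, -8, 3, 6, Player 2 chooses Q. Subgame-perfect outcome: (B, Q) with payoffs (4, 9).
Now find the simultaneous Nash equilibrium.
Player I's best replies: P→A; Q→B; R→A; S→B; T→B.
Player 2's best replies: A→S; B→Q; C→T; D→S.
The unique mutual best reply is (B, Q), giving (4, 9).
Player 2's commitment gain: 9 − 9 = 0.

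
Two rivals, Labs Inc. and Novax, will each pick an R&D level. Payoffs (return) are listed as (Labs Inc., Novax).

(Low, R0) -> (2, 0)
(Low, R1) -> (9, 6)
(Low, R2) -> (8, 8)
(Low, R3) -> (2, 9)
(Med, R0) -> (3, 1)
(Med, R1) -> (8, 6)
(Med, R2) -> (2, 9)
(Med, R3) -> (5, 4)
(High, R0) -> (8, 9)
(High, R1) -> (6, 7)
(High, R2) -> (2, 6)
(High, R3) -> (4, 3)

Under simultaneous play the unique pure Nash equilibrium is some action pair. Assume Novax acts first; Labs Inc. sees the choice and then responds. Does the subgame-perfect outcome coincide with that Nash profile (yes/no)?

Backward induction with Novax moving first.
- R0: Labs Inc. compares 2, 3, 8 and picks High; Novax would get 9.
- R1: Labs Inc. compares 9, 8, 6 and picks Low; Novax would get 6.
- R2: Labs Inc. compares 8, 2, 2 and picks Low; Novax would get 8.
- R3: Labs Inc. compares 2, 5, 4 and picks Med; Novax would get 4.
Novax's induced payoffs are 9, 6, 8, 4, so Novax commits to R0. Subgame-perfect outcome: (High, R0) with payoffs (8, 9).
Under simultaneous play:
Labs Inc.'s best replies: R0→High; R1→Low; R2→Low; R3→Med.
Novax's best replies: Low→R3; Med→R2; High→R0.
The unique mutual best reply is (High, R0), giving (8, 9).
Sequential outcome (High, R0) coincides with the Nash profile (High, R0).

yes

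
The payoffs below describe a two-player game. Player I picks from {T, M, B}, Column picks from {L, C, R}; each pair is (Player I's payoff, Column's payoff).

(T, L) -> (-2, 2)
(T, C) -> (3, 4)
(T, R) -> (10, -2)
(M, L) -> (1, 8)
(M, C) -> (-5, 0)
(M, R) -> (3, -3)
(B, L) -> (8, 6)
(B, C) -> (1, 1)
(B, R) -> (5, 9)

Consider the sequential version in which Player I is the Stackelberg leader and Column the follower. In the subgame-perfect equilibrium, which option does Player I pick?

Column best-responds to each possible Player I move:
- T → Column plays C (best of 2, 4, -2); Player I gets 3.
- M → Column plays L (best of 8, 0, -3); Player I gets 1.
- B → Column plays R (best of 6, 1, 9); Player I gets 5.
Player I's induced payoffs are 3, 1, 5, so Player I commits to B. Subgame-perfect outcome: (B, R) with payoffs (5, 9).

B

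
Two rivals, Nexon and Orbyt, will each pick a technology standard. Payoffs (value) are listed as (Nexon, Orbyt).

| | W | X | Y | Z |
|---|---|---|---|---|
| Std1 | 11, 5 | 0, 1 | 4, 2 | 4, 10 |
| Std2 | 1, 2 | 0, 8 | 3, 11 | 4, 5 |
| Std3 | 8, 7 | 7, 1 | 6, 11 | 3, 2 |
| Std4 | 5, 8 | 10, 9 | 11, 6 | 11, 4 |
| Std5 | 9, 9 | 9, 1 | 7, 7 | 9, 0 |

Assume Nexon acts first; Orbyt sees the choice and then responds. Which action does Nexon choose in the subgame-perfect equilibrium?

Work backward from Orbyt's decision.
- Std1 → Orbyt plays Z (best of 5, 1, 2, 10); Nexon gets 4.
- Std2 → Orbyt plays Y (best of 2, 8, 11, 5); Nexon gets 3.
- Std3 → Orbyt plays Y (best of 7, 1, 11, 2); Nexon gets 6.
- Std4 → Orbyt plays X (best of 8, 9, 6, 4); Nexon gets 10.
- Std5 → Orbyt plays W (best of 9, 1, 7, 0); Nexon gets 9.
Nexon's induced payoffs are 4, 3, 6, 10, 9, so Nexon commits to Std4. Subgame-perfect outcome: (Std4, X) with payoffs (10, 9).

Std4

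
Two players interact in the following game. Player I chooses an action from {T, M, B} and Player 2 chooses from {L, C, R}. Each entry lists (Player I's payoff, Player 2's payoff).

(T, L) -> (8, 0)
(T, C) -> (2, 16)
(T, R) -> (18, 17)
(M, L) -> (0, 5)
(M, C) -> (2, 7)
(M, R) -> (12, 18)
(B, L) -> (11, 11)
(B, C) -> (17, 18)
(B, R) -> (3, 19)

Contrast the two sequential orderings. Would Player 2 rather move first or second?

first

If Player I leads: Player 2's best replies are T→R, M→R, B→R; Player I's induced payoffs 18, 12, 3; outcome (T, R), payoffs (18, 17).
If Player 2 leads: Player I's best replies are L→B, C→B, R→T; Player 2's induced payoffs 11, 18, 17; outcome (B, C), payoffs (17, 18).
Player 2 gets 18 moving first and 17 moving second, so Player 2 prefers to move first.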